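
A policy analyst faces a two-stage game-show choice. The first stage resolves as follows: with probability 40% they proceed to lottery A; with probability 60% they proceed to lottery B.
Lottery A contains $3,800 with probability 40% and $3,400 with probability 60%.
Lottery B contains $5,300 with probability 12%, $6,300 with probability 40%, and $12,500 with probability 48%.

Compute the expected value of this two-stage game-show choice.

EV(A) = 0.4 × 3800 + 0.6 × 3400 = 1520 + 2040 = 3560
EV(B) = 0.12 × 5300 + 0.4 × 6300 + 0.48 × 12500 = 636 + 2520 + 6000 = 9156
Overall = 0.4 × 3560 + 0.6 × 9156 = 1424 + 5493.6 = 6917.6

$6,917.60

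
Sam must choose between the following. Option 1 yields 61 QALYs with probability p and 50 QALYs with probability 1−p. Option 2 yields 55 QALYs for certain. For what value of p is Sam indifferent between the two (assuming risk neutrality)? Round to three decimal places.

p·61 + (1−p)·50 = 55
11p + 50 = 55
p = (55 − 50) / 11

p = 0.455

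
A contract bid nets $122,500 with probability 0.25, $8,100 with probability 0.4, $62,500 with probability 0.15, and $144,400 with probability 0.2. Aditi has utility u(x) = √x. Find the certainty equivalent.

E[u] = 0.25·√122500 + 0.4·√8100 + 0.15·√62500 + 0.2·√144400 = 0.25·350 + 0.4·90 + 0.15·250 + 0.2·380 = 237
CE = (237)² = 56169

$56,169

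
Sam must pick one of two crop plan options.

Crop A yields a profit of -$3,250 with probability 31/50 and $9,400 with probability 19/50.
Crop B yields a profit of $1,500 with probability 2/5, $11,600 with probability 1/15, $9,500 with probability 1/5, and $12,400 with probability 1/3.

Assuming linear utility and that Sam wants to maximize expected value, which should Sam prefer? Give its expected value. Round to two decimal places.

Crop A = 31/50 × (-3250) + 19/50 × 9400 = -2015 + 3572 = 1557
Crop B = 2/5 × 1500 + 1/15 × 11600 + 1/5 × 9500 + 1/3 × 12400 = 600 + 773.3333 + 1900 + 4133.3333 = 7406.6667

Crop B ($7,406.67)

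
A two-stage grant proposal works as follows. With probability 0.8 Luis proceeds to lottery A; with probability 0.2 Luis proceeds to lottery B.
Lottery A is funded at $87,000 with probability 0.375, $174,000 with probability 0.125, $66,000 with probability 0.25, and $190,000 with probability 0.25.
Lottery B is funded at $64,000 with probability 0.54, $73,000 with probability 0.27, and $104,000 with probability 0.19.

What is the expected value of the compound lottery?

EV(A) = 0.375 × 87000 + 0.125 × 174000 + 0.25 × 66000 + 0.25 × 190000 = 32625 + 21750 + 16500 + 47500 = 118375
EV(B) = 0.54 × 64000 + 0.27 × 73000 + 0.19 × 104000 = 34560 + 19710 + 19760 = 74030
Overall = 0.8 × 118375 + 0.2 × 74030 = 94700 + 14806 = 109506

$109,506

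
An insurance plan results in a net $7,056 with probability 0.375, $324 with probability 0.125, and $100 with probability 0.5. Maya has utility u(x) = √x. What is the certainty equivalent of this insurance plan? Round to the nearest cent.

E[u] = 0.375·√7056 + 0.125·√324 + 0.5·√100 = 0.375·84 + 0.125·18 + 0.5·10 = 38.75
CE = (38.75)² = 1501.5625

$1,501.56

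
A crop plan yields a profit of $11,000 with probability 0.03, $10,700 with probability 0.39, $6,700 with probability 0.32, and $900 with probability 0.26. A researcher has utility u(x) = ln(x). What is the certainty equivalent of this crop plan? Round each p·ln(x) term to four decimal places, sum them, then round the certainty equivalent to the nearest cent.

$4,843.53

E[u] = 0.03·ln(11000) + 0.39·ln(10700) + 0.32·ln(6700) + 0.26·ln(900) = 0.2792 + 3.6184 + 2.8192 + 1.7686 = 8.4854
CE = e^8.4854 ≈ 4843.53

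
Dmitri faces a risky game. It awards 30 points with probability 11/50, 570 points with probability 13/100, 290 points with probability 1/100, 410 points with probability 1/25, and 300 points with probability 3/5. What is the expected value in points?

280 points

EV = 11/50 × 30 + 13/100 × 570 + 1/100 × 290 + 1/25 × 410 + 3/5 × 300 = 6.6 + 74.1 + 2.9 + 16.4 + 180 = 280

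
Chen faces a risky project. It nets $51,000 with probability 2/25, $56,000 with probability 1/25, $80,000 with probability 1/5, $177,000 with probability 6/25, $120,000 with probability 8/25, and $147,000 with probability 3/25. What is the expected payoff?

EV = 2/25 × 51000 + 1/25 × 56000 + 1/5 × 80000 + 6/25 × 177000 + 8/25 × 120000 + 3/25 × 147000 = 4080 + 2240 + 16000 + 42480 + 38400 + 17640 = 120840

$120,840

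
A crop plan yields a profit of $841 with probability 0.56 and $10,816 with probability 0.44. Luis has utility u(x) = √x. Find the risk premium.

$1,386

E[u] = 0.56·√841 + 0.44·√10816 = 0.56·29 + 0.44·104 = 62
CE = (62)² = 3844
Risk premium = EV − CE = 5230 − 3844 = 1386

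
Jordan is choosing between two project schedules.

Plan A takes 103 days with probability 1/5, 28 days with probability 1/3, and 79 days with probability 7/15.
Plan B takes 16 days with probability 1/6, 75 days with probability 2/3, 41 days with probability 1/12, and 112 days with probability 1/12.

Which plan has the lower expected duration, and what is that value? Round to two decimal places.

Plan B (65.42 days)

Plan A = 1/5 × 103 + 1/3 × 28 + 7/15 × 79 = 20.6 + 9.3333 + 36.8667 = 66.8
Plan B = 1/6 × 16 + 2/3 × 75 + 1/12 × 41 + 1/12 × 112 = 2.6667 + 50 + 3.4167 + 9.3333 = 65.4167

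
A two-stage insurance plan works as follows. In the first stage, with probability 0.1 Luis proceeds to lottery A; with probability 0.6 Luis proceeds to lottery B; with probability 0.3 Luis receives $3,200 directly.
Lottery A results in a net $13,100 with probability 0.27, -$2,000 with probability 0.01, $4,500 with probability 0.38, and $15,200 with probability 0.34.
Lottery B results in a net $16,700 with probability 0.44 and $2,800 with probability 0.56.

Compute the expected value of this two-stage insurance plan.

$7,349.10

EV(A) = 0.27 × 13100 + 0.01 × (-2000) + 0.38 × 4500 + 0.34 × 15200 = 3537 − 20 + 1710 + 5168 = 10395
EV(B) = 0.44 × 16700 + 0.56 × 2800 = 7348 + 1568 = 8916
Branch C: 3200 (certain)
Overall = 0.1 × 10395 + 0.6 × 8916 + 0.3 × 3200 = 1039.5 + 5349.6 + 960 = 7349.1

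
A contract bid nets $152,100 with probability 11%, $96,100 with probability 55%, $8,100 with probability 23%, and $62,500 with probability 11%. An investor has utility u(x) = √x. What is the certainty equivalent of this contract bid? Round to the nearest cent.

E[u] = 0.11·√152100 + 0.55·√96100 + 0.23·√8100 + 0.11·√62500 = 0.11·390 + 0.55·310 + 0.23·90 + 0.11·250 = 261.6
CE = (261.6)² = 68434.56

$68,434.56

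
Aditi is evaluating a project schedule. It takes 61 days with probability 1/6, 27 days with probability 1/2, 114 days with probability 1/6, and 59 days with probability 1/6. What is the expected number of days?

52.5 days

EV = 1/6 × 61 + 1/2 × 27 + 1/6 × 114 + 1/6 × 59 = 10.1667 + 13.5 + 19 + 9.8333 = 52.5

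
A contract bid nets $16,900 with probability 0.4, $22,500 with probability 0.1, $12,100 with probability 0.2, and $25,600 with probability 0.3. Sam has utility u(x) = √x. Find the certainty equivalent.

$18,769

E[u] = 0.4·√16900 + 0.1·√22500 + 0.2·√12100 + 0.3·√25600 = 0.4·130 + 0.1·150 + 0.2·110 + 0.3·160 = 137
CE = (137)² = 18769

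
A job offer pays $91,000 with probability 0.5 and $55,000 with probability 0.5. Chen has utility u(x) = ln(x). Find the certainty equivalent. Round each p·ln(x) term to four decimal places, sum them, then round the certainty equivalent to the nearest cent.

E[u] = 0.5·ln(91000) + 0.5·ln(55000) = 5.7093 + 5.4575 = 11.1668
CE = e^11.1668 ≈ 70742.37

$70,742.37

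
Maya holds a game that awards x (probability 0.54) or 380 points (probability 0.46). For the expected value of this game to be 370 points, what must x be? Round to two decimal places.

x = 361.48 points

0.54·x + 0.46·380 = 370
0.54·x = 370 − 174.8 = 195.2
x = 195.2 / 0.54 = 361.4815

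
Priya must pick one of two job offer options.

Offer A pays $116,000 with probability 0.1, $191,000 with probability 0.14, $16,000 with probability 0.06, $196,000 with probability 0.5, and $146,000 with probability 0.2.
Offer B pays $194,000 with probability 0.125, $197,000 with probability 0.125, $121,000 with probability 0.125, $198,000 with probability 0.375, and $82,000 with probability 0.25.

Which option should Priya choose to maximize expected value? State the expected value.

Offer A = 0.1 × 116000 + 0.14 × 191000 + 0.06 × 16000 + 0.5 × 196000 + 0.2 × 146000 = 11600 + 26740 + 960 + 98000 + 29200 = 166500
Offer B = 0.125 × 194000 + 0.125 × 197000 + 0.125 × 121000 + 0.375 × 198000 + 0.25 × 82000 = 24250 + 24625 + 15125 + 74250 + 20500 = 158750

Offer A ($166,500)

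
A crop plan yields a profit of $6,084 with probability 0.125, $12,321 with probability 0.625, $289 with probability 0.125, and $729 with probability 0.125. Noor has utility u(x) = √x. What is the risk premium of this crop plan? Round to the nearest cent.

$1,426.98

E[u] = 0.125·√6084 + 0.625·√12321 + 0.125·√289 + 0.125·√729 = 0.125·78 + 0.625·111 + 0.125·17 + 0.125·27 = 84.625
CE = (84.625)² = 7161.390625
Risk premium = EV − CE = 8588.375 − 7161.390625 = 1426.984375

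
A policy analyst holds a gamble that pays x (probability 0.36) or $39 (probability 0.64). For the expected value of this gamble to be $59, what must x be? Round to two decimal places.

x = $94.56

0.36·x + 0.64·39 = 59
0.36·x = 59 − 24.96 = 34.04
x = 34.04 / 0.36 = 94.5556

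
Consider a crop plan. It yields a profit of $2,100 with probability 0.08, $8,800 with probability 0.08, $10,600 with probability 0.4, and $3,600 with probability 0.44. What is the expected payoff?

EV = 0.08 × 2100 + 0.08 × 8800 + 0.4 × 10600 + 0.44 × 3600 = 168 + 704 + 4240 + 1584 = 6696

$6,696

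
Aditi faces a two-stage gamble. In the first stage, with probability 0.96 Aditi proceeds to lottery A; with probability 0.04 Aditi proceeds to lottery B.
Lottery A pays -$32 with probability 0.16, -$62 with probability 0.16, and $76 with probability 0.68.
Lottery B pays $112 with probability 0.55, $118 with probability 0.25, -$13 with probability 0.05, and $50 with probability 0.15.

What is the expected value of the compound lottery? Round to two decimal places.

EV(A) = 0.16 × (-32) + 0.16 × (-62) + 0.68 × 76 = -5.12 − 9.92 + 51.68 = 36.64
EV(B) = 0.55 × 112 + 0.25 × 118 + 0.05 × (-13) + 0.15 × 50 = 61.6 + 29.5 − 0.65 + 7.5 = 97.95
Overall = 0.96 × 36.64 + 0.04 × 97.95 = 35.1744 + 3.918 = 39.0924

$39.09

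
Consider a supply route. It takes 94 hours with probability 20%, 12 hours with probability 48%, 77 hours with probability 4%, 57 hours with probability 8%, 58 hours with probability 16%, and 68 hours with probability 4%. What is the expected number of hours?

EV = 0.2 × 94 + 0.48 × 12 + 0.04 × 77 + 0.08 × 57 + 0.16 × 58 + 0.04 × 68 = 18.8 + 5.76 + 3.08 + 4.56 + 9.28 + 2.72 = 44.2

44.2 hours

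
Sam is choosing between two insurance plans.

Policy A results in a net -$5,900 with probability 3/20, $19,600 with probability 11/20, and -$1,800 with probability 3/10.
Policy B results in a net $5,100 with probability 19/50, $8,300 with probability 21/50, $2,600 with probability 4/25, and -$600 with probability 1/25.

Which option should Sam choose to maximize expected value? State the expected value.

Policy A ($9,355)

Policy A = 3/20 × (-5900) + 11/20 × 19600 + 3/10 × (-1800) = -885 + 10780 − 540 = 9355
Policy B = 19/50 × 5100 + 21/50 × 8300 + 4/25 × 2600 + 1/25 × (-600) = 1938 + 3486 + 416 − 24 = 5816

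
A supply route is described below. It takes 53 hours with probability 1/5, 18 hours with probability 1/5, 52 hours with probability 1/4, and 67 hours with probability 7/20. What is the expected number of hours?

50.65 hours

EV = 1/5 × 53 + 1/5 × 18 + 1/4 × 52 + 7/20 × 67 = 10.6 + 3.6 + 13 + 23.45 = 50.65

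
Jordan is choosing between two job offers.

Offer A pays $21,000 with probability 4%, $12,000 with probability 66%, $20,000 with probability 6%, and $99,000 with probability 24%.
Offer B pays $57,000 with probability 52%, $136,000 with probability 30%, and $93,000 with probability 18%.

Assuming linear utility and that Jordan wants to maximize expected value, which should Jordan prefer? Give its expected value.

Offer A = 0.04 × 21000 + 0.66 × 12000 + 0.06 × 20000 + 0.24 × 99000 = 840 + 7920 + 1200 + 23760 = 33720
Offer B = 0.52 × 57000 + 0.3 × 136000 + 0.18 × 93000 = 29640 + 40800 + 16740 = 87180

Offer B ($87,180)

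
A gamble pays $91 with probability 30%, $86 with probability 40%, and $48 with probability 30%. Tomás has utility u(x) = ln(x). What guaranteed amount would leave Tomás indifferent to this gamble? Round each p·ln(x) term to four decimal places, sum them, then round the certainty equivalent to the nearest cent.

E[u] = 0.3·ln(91) + 0.4·ln(86) + 0.3·ln(48) = 1.3533 + 1.7817 + 1.1614 = 4.2964
CE = e^4.2964 ≈ 73.43

$73.43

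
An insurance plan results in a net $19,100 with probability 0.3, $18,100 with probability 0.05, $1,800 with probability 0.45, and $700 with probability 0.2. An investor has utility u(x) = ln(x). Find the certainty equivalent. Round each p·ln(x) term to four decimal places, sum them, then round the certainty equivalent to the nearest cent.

$3,396.84

E[u] = 0.3·ln(19100) + 0.05·ln(18100) + 0.45·ln(1800) + 0.2·ln(700) = 2.9572 + 0.4902 + 3.3730 + 1.3102 = 8.1306
CE = e^8.1306 ≈ 3396.84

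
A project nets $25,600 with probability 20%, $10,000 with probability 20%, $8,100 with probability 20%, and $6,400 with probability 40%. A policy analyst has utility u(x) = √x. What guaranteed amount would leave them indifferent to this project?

$10,404

E[u] = 0.2·√25600 + 0.2·√10000 + 0.2·√8100 + 0.4·√6400 = 0.2·160 + 0.2·100 + 0.2·90 + 0.4·80 = 102
CE = (102)² = 10404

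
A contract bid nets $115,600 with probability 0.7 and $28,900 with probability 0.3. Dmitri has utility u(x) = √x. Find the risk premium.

$6,069

E[u] = 0.7·√115600 + 0.3·√28900 = 0.7·340 + 0.3·170 = 289
CE = (289)² = 83521
Risk premium = EV − CE = 89590 − 83521 = 6069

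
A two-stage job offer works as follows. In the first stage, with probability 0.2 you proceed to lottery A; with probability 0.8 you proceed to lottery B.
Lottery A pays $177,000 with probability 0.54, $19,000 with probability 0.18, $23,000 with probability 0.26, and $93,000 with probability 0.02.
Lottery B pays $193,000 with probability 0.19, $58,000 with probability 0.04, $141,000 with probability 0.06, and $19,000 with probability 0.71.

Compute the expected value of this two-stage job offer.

$70,120

EV(A) = 0.54 × 177000 + 0.18 × 19000 + 0.26 × 23000 + 0.02 × 93000 = 95580 + 3420 + 5980 + 1860 = 106840
EV(B) = 0.19 × 193000 + 0.04 × 58000 + 0.06 × 141000 + 0.71 × 19000 = 36670 + 2320 + 8460 + 13490 = 60940
Overall = 0.2 × 106840 + 0.8 × 60940 = 21368 + 48752 = 70120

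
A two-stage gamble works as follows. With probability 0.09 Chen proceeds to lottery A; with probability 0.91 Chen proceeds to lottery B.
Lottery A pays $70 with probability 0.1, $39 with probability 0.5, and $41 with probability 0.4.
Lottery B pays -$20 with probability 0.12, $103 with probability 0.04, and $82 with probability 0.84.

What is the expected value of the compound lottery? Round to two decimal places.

$68.11

EV(A) = 0.1 × 70 + 0.5 × 39 + 0.4 × 41 = 7 + 19.5 + 16.4 = 42.9
EV(B) = 0.12 × (-20) + 0.04 × 103 + 0.84 × 82 = -2.4 + 4.12 + 68.88 = 70.6
Overall = 0.09 × 42.9 + 0.91 × 70.6 = 3.861 + 64.246 = 68.107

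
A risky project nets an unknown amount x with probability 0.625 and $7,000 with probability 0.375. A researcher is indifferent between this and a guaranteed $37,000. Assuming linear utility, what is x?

0.625·x + 0.375·7000 = 37000
0.625·x = 37000 − 2625 = 34375
x = 34375 / 0.625 = 55000

x = $55,000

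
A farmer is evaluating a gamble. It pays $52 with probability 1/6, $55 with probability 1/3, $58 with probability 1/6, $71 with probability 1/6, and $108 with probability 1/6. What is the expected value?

$66.50

EV = 1/6 × 52 + 1/3 × 55 + 1/6 × 58 + 1/6 × 71 + 1/6 × 108 = 8.6667 + 18.3333 + 9.6667 + 11.8333 + 18 = 66.5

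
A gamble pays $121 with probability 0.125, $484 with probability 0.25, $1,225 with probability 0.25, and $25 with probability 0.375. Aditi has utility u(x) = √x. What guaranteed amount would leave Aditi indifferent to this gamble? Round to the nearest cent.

E[u] = 0.125·√121 + 0.25·√484 + 0.25·√1225 + 0.375·√25 = 0.125·11 + 0.25·22 + 0.25·35 + 0.375·5 = 17.5
CE = (17.5)² = 306.25

$306.25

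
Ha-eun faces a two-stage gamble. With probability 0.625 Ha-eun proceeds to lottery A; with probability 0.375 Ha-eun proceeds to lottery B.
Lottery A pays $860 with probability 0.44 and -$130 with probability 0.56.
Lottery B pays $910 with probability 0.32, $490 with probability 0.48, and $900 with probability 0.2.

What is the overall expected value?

$455.90

EV(A) = 0.44 × 860 + 0.56 × (-130) = 378.4 − 72.8 = 305.6
EV(B) = 0.32 × 910 + 0.48 × 490 + 0.2 × 900 = 291.2 + 235.2 + 180 = 706.4
Overall = 0.625 × 305.6 + 0.375 × 706.4 = 191 + 264.9 = 455.9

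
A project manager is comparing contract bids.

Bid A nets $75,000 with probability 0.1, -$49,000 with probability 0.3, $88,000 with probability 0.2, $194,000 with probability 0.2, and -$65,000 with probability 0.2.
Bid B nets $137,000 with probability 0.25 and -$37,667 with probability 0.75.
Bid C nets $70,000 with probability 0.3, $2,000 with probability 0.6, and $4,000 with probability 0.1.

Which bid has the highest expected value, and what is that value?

Bid A = 0.1 × 75000 + 0.3 × (-49000) + 0.2 × 88000 + 0.2 × 194000 + 0.2 × (-65000) = 7500 − 14700 + 17600 + 38800 − 13000 = 36200
Bid B = 0.25 × 137000 + 0.75 × (-37667) = 34250 − 28250.25 = 5999.75
Bid C = 0.3 × 70000 + 0.6 × 2000 + 0.1 × 4000 = 21000 + 1200 + 400 = 22600

Bid A ($36,200)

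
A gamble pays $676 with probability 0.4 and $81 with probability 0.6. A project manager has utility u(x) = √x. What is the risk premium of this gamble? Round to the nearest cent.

E[u] = 0.4·√676 + 0.6·√81 = 0.4·26 + 0.6·9 = 15.8
CE = (15.8)² = 249.64
Risk premium = EV − CE = 319 − 249.64 = 69.36

$69.36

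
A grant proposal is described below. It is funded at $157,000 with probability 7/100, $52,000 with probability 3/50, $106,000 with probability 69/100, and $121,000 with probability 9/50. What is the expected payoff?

EV = 7/100 × 157000 + 3/50 × 52000 + 69/100 × 106000 + 9/50 × 121000 = 10990 + 3120 + 73140 + 21780 = 109030

$109,030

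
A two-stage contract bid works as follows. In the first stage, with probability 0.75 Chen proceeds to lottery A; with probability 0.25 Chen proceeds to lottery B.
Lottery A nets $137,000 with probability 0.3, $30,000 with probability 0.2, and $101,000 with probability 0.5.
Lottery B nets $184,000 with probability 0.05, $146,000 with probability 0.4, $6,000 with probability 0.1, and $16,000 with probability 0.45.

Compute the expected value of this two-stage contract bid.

EV(A) = 0.3 × 137000 + 0.2 × 30000 + 0.5 × 101000 = 41100 + 6000 + 50500 = 97600
EV(B) = 0.05 × 184000 + 0.4 × 146000 + 0.1 × 6000 + 0.45 × 16000 = 9200 + 58400 + 600 + 7200 = 75400
Overall = 0.75 × 97600 + 0.25 × 75400 = 73200 + 18850 = 92050

$92,050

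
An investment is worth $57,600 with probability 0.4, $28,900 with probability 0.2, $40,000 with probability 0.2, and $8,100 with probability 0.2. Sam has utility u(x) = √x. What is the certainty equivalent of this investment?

$35,344

E[u] = 0.4·√57600 + 0.2·√28900 + 0.2·√40000 + 0.2·√8100 = 0.4·240 + 0.2·170 + 0.2·200 + 0.2·90 = 188
CE = (188)² = 35344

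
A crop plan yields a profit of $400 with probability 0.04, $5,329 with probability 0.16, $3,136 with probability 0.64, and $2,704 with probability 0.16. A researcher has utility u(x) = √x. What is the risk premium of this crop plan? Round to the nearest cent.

$100.23

E[u] = 0.04·√400 + 0.16·√5329 + 0.64·√3136 + 0.16·√2704 = 0.04·20 + 0.16·73 + 0.64·56 + 0.16·52 = 56.64
CE = (56.64)² = 3208.0896
Risk premium = EV − CE = 3308.32 − 3208.0896 = 100.2304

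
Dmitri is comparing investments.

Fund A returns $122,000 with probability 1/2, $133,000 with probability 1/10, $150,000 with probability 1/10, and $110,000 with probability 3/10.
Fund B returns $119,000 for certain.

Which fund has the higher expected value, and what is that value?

Fund A ($122,300)

Fund A = 1/2 × 122000 + 1/10 × 133000 + 1/10 × 150000 + 3/10 × 110000 = 61000 + 13300 + 15000 + 33000 = 122300
Fund B: 119000 (certain)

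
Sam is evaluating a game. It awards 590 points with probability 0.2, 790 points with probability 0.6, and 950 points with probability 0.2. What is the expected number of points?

782 points

EV = 0.2 × 590 + 0.6 × 790 + 0.2 × 950 = 118 + 474 + 190 = 782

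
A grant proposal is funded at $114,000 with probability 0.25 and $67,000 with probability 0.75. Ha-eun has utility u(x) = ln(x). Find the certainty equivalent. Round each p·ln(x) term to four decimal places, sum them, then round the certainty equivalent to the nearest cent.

$76,519.43

E[u] = 0.25·ln(114000) + 0.75·ln(67000) = 2.9110 + 8.3343 = 11.2453
CE = e^11.2453 ≈ 76519.43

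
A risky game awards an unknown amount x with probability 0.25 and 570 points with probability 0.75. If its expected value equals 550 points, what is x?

0.25·x + 0.75·570 = 550
0.25·x = 550 − 427.5 = 122.5
x = 122.5 / 0.25 = 490

x = 490 points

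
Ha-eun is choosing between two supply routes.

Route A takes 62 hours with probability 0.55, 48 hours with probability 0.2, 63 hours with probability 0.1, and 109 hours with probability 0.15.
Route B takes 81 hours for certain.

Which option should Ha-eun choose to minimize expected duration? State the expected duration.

Route A (66.35 hours)

Route A = 0.55 × 62 + 0.2 × 48 + 0.1 × 63 + 0.15 × 109 = 34.1 + 9.6 + 6.3 + 16.35 = 66.35
Route B: 81 (certain)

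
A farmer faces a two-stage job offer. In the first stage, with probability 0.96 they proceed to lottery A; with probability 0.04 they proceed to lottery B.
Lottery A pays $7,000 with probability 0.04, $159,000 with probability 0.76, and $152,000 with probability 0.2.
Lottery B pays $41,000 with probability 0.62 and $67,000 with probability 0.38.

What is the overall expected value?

EV(A) = 0.04 × 7000 + 0.76 × 159000 + 0.2 × 152000 = 280 + 120840 + 30400 = 151520
EV(B) = 0.62 × 41000 + 0.38 × 67000 = 25420 + 25460 = 50880
Overall = 0.96 × 151520 + 0.04 × 50880 = 145459.2 + 2035.2 = 147494.4

$147,494.40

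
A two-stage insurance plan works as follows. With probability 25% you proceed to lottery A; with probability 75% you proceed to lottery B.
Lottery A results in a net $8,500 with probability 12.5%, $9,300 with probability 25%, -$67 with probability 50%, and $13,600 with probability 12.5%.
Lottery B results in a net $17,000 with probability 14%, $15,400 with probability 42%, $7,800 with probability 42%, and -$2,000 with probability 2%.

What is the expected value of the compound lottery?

$10,326.50

EV(A) = 0.125 × 8500 + 0.25 × 9300 + 0.5 × (-67) + 0.125 × 13600 = 1062.5 + 2325 − 33.5 + 1700 = 5054
EV(B) = 0.14 × 17000 + 0.42 × 15400 + 0.42 × 7800 + 0.02 × (-2000) = 2380 + 6468 + 3276 − 40 = 12084
Overall = 0.25 × 5054 + 0.75 × 12084 = 1263.5 + 9063 = 10326.5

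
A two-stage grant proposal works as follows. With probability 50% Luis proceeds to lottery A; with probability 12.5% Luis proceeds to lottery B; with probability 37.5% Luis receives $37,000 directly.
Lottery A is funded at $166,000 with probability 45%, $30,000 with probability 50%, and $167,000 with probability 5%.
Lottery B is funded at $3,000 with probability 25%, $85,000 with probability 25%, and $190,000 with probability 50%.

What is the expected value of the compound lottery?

$77,525

EV(A) = 0.45 × 166000 + 0.5 × 30000 + 0.05 × 167000 = 74700 + 15000 + 8350 = 98050
EV(B) = 0.25 × 3000 + 0.25 × 85000 + 0.5 × 190000 = 750 + 21250 + 95000 = 117000
Branch C: 37000 (certain)
Overall = 0.5 × 98050 + 0.125 × 117000 + 0.375 × 37000 = 49025 + 14625 + 13875 = 77525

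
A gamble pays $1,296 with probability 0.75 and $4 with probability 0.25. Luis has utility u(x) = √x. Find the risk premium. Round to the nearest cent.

$216.75

E[u] = 0.75·√1296 + 0.25·√4 = 0.75·36 + 0.25·2 = 27.5
CE = (27.5)² = 756.25
Risk premium = EV − CE = 973 − 756.25 = 216.75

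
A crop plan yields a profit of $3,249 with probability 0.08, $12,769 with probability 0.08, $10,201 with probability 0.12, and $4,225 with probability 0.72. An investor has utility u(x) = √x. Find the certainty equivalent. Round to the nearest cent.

$5,259.15

E[u] = 0.08·√3249 + 0.08·√12769 + 0.12·√10201 + 0.72·√4225 = 0.08·57 + 0.08·113 + 0.12·101 + 0.72·65 = 72.52
CE = (72.52)² = 5259.1504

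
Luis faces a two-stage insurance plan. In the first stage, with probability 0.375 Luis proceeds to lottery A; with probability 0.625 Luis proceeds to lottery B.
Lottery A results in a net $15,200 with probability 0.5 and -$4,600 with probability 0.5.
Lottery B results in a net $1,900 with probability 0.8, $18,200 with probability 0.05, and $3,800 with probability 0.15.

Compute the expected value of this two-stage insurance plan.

EV(A) = 0.5 × 15200 + 0.5 × (-4600) = 7600 − 2300 = 5300
EV(B) = 0.8 × 1900 + 0.05 × 18200 + 0.15 × 3800 = 1520 + 910 + 570 = 3000
Overall = 0.375 × 5300 + 0.625 × 3000 = 1987.5 + 1875 = 3862.5

$3,862.50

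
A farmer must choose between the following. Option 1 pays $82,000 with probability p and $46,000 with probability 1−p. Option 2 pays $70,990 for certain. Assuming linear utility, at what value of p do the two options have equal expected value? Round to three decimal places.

p = 0.694

p·82000 + (1−p)·46000 = 70990
36000p + 46000 = 70990
p = (70990 − 46000) / 36000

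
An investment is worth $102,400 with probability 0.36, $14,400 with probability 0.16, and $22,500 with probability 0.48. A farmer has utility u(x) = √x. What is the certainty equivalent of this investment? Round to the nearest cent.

$42,600.96

E[u] = 0.36·√102400 + 0.16·√14400 + 0.48·√22500 = 0.36·320 + 0.16·120 + 0.48·150 = 206.4
CE = (206.4)² = 42600.96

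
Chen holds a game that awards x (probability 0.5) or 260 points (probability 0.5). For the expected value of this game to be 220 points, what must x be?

0.5·x + 0.5·260 = 220
0.5·x = 220 − 130 = 90
x = 90 / 0.5 = 180

x = 180 points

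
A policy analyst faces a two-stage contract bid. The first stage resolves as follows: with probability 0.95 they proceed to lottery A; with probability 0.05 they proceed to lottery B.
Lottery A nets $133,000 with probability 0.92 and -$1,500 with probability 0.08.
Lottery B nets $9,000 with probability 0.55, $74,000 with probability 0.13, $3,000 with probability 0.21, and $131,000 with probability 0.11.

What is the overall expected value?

EV(A) = 0.92 × 133000 + 0.08 × (-1500) = 122360 − 120 = 122240
EV(B) = 0.55 × 9000 + 0.13 × 74000 + 0.21 × 3000 + 0.11 × 131000 = 4950 + 9620 + 630 + 14410 = 29610
Overall = 0.95 × 122240 + 0.05 × 29610 = 116128 + 1480.5 = 117608.5

$117,608.50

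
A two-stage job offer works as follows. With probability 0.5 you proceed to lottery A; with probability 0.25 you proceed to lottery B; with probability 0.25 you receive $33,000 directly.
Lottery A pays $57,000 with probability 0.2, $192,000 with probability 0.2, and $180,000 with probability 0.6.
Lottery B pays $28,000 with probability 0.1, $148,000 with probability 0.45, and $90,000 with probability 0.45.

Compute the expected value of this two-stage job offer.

$114,625

EV(A) = 0.2 × 57000 + 0.2 × 192000 + 0.6 × 180000 = 11400 + 38400 + 108000 = 157800
EV(B) = 0.1 × 28000 + 0.45 × 148000 + 0.45 × 90000 = 2800 + 66600 + 40500 = 109900
Branch C: 33000 (certain)
Overall = 0.5 × 157800 + 0.25 × 109900 + 0.25 × 33000 = 78900 + 27475 + 8250 = 114625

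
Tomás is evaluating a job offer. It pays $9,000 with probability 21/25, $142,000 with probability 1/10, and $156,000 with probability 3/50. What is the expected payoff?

$31,120

EV = 21/25 × 9000 + 1/10 × 142000 + 3/50 × 156000 = 7560 + 14200 + 9360 = 31120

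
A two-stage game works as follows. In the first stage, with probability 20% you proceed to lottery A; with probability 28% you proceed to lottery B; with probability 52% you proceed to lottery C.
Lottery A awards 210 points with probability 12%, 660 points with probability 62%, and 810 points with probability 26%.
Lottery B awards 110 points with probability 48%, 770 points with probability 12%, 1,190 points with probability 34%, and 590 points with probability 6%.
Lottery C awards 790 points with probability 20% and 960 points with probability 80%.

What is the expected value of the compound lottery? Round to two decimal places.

774.38 points

EV(A) = 0.12 × 210 + 0.62 × 660 + 0.26 × 810 = 25.2 + 409.2 + 210.6 = 645
EV(B) = 0.48 × 110 + 0.12 × 770 + 0.34 × 1190 + 0.06 × 590 = 52.8 + 92.4 + 404.6 + 35.4 = 585.2
EV(C) = 0.2 × 790 + 0.8 × 960 = 158 + 768 = 926
Overall = 0.2 × 645 + 0.28 × 585.2 + 0.52 × 926 = 129 + 163.856 + 481.52 = 774.376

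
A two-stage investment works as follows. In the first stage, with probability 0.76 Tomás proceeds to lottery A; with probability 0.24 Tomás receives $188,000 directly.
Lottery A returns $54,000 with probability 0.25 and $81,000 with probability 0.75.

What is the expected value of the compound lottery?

EV(A) = 0.25 × 54000 + 0.75 × 81000 = 13500 + 60750 = 74250
Branch B: 188000 (certain)
Overall = 0.76 × 74250 + 0.24 × 188000 = 56430 + 45120 = 101550

$101,550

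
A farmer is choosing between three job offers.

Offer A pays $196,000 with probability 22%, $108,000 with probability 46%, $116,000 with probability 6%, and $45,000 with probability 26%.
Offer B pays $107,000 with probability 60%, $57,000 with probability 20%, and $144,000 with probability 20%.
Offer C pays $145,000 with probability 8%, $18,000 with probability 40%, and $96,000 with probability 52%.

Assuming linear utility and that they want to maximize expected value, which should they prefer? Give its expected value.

Offer A ($111,460)

Offer A = 0.22 × 196000 + 0.46 × 108000 + 0.06 × 116000 + 0.26 × 45000 = 43120 + 49680 + 6960 + 11700 = 111460
Offer B = 0.6 × 107000 + 0.2 × 57000 + 0.2 × 144000 = 64200 + 11400 + 28800 = 104400
Offer C = 0.08 × 145000 + 0.4 × 18000 + 0.52 × 96000 = 11600 + 7200 + 49920 = 68720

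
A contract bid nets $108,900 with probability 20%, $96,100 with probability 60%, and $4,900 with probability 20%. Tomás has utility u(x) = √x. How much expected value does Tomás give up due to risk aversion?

E[u] = 0.2·√108900 + 0.6·√96100 + 0.2·√4900 = 0.2·330 + 0.6·310 + 0.2·70 = 266
CE = (266)² = 70756
Risk premium = EV − CE = 80420 − 70756 = 9664

$9,664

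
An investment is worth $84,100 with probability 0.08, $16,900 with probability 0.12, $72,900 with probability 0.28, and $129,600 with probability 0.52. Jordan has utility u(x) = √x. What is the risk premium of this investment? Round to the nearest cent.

$5,597.44

E[u] = 0.08·√84100 + 0.12·√16900 + 0.28·√72900 + 0.52·√129600 = 0.08·290 + 0.12·130 + 0.28·270 + 0.52·360 = 301.6
CE = (301.6)² = 90962.56
Risk premium = EV − CE = 96560 − 90962.56 = 5597.44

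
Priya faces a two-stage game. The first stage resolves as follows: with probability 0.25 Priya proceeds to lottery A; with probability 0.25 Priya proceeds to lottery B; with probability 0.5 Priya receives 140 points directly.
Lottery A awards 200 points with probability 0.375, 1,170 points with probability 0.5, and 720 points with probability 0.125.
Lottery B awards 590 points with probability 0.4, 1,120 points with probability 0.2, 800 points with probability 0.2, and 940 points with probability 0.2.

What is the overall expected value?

EV(A) = 0.375 × 200 + 0.5 × 1170 + 0.125 × 720 = 75 + 585 + 90 = 750
EV(B) = 0.4 × 590 + 0.2 × 1120 + 0.2 × 800 + 0.2 × 940 = 236 + 224 + 160 + 188 = 808
Branch C: 140 (certain)
Overall = 0.25 × 750 + 0.25 × 808 + 0.5 × 140 = 187.5 + 202 + 70 = 459.5

459.5 points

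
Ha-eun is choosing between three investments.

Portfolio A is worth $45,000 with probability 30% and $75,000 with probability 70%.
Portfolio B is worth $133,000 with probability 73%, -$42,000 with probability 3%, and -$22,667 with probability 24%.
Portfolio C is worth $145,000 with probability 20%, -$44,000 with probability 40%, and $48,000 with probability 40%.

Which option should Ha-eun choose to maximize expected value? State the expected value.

Portfolio A = 0.3 × 45000 + 0.7 × 75000 = 13500 + 52500 = 66000
Portfolio B = 0.73 × 133000 + 0.03 × (-42000) + 0.24 × (-22667) = 97090 − 1260 − 5440.08 = 90389.92
Portfolio C = 0.2 × 145000 + 0.4 × (-44000) + 0.4 × 48000 = 29000 − 17600 + 19200 = 30600

Portfolio B ($90,389.92)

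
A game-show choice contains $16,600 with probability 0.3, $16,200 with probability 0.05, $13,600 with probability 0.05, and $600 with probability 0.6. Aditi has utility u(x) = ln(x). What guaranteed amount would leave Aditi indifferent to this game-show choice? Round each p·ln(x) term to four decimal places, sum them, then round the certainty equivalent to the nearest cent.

E[u] = 0.3·ln(16600) + 0.05·ln(16200) + 0.05·ln(13600) + 0.6·ln(600) = 2.9151 + 0.4846 + 0.4759 + 3.8382 = 7.7138
CE = e^7.7138 ≈ 2239.03

$2,239.03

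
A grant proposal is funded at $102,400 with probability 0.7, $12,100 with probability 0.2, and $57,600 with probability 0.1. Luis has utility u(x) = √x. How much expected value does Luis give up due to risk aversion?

$6,960

E[u] = 0.7·√102400 + 0.2·√12100 + 0.1·√57600 = 0.7·320 + 0.2·110 + 0.1·240 = 270
CE = (270)² = 72900
Risk premium = EV − CE = 79860 − 72900 = 6960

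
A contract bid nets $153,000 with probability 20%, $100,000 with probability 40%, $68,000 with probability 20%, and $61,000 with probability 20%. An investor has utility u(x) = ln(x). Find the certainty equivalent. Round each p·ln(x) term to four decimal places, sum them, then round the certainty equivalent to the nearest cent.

$91,308.58

E[u] = 0.2·ln(153000) + 0.4·ln(100000) + 0.2·ln(68000) + 0.2·ln(61000) = 2.3876 + 4.6052 + 2.2255 + 2.2037 = 11.4220
CE = e^11.4220 ≈ 91308.58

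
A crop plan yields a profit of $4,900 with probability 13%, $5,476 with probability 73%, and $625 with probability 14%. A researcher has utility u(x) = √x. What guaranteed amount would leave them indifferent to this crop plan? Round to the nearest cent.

$4,438.22

E[u] = 0.13·√4900 + 0.73·√5476 + 0.14·√625 = 0.13·70 + 0.73·74 + 0.14·25 = 66.62
CE = (66.62)² = 4438.2244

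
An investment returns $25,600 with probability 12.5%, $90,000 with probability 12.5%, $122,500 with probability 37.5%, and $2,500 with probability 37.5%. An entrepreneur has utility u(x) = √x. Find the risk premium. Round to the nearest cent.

E[u] = 0.125·√25600 + 0.125·√90000 + 0.375·√122500 + 0.375·√2500 = 0.125·160 + 0.125·300 + 0.375·350 + 0.375·50 = 207.5
CE = (207.5)² = 43056.25
Risk premium = EV − CE = 61325 − 43056.25 = 18268.75

$18,268.75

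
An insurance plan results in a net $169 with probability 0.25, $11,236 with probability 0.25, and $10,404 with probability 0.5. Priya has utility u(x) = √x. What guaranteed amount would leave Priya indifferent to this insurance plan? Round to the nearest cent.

E[u] = 0.25·√169 + 0.25·√11236 + 0.5·√10404 = 0.25·13 + 0.25·106 + 0.5·102 = 80.75
CE = (80.75)² = 6520.5625

$6,520.56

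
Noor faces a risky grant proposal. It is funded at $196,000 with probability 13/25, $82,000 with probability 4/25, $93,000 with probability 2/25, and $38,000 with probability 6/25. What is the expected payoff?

$131,600

EV = 13/25 × 196000 + 4/25 × 82000 + 2/25 × 93000 + 6/25 × 38000 = 101920 + 13120 + 7440 + 9120 = 131600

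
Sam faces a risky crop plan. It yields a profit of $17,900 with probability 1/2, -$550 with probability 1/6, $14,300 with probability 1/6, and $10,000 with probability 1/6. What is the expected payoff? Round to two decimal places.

EV = 1/2 × 17900 + 1/6 × (-550) + 1/6 × 14300 + 1/6 × 10000 = 8950 − 91.6667 + 2383.3333 + 1666.6667 = 12908.3333

$12,908.33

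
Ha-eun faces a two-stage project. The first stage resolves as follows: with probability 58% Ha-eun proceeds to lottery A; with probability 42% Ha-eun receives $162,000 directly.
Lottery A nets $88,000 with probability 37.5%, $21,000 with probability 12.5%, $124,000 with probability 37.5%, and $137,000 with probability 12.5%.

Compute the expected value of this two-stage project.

$125,605

EV(A) = 0.375 × 88000 + 0.125 × 21000 + 0.375 × 124000 + 0.125 × 137000 = 33000 + 2625 + 46500 + 17125 = 99250
Branch B: 162000 (certain)
Overall = 0.58 × 99250 + 0.42 × 162000 = 57565 + 68040 = 125605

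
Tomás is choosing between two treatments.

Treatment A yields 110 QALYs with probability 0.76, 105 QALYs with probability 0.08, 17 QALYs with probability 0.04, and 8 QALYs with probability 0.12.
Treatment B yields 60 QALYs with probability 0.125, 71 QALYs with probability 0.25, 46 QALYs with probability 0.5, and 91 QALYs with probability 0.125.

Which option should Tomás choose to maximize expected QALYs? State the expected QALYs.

Treatment A (93.64 QALYs)

Treatment A = 0.76 × 110 + 0.08 × 105 + 0.04 × 17 + 0.12 × 8 = 83.6 + 8.4 + 0.68 + 0.96 = 93.64
Treatment B = 0.125 × 60 + 0.25 × 71 + 0.5 × 46 + 0.125 × 91 = 7.5 + 17.75 + 23 + 11.375 = 59.625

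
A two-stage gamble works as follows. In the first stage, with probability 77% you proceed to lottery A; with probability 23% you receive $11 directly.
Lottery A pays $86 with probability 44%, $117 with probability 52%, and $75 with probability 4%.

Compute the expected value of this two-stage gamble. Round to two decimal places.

EV(A) = 0.44 × 86 + 0.52 × 117 + 0.04 × 75 = 37.84 + 60.84 + 3 = 101.68
Branch B: 11 (certain)
Overall = 0.77 × 101.68 + 0.23 × 11 = 78.2936 + 2.53 = 80.8236

$80.82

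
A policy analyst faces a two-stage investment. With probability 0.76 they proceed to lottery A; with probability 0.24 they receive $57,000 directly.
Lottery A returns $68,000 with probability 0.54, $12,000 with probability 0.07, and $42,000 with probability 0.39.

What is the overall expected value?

EV(A) = 0.54 × 68000 + 0.07 × 12000 + 0.39 × 42000 = 36720 + 840 + 16380 = 53940
Branch B: 57000 (certain)
Overall = 0.76 × 53940 + 0.24 × 57000 = 40994.4 + 13680 = 54674.4

$54,674.40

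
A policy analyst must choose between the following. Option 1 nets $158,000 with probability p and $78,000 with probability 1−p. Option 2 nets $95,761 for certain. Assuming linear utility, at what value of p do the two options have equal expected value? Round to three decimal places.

p·158000 + (1−p)·78000 = 95761
80000p + 78000 = 95761
p = (95761 − 78000) / 80000

p = 0.222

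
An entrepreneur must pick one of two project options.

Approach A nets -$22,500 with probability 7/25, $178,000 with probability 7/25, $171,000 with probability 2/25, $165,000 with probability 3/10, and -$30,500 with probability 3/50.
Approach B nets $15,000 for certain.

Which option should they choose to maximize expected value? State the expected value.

Approach A = 7/25 × (-22500) + 7/25 × 178000 + 2/25 × 171000 + 3/10 × 165000 + 3/50 × (-30500) = -6300 + 49840 + 13680 + 49500 − 1830 = 104890
Approach B: 15000 (certain)

Approach A ($104,890)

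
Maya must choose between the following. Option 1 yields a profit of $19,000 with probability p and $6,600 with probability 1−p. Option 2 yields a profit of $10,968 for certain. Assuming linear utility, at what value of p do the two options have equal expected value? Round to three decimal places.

p·19000 + (1−p)·6600 = 10968
12400p + 6600 = 10968
p = (10968 − 6600) / 12400

p = 0.352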